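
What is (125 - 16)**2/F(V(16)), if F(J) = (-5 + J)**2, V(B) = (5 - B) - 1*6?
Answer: 11881/484 ≈ 24.548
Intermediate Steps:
V(B) = -1 - B (V(B) = (5 - B) - 6 = -1 - B)
(125 - 16)**2/F(V(16)) = (125 - 16)**2/((-5 + (-1 - 1*16))**2) = 109**2/((-5 + (-1 - 16))**2) = 11881/((-5 - 17)**2) = 11881/((-22)**2) = 11881/484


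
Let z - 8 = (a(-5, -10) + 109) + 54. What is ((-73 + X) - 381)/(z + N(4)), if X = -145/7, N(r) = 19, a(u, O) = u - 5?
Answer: -3323/1260 ≈ -2.6373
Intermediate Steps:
a(u, O) = -5 + u
z = 161 (z = 8 + (((-5 - 5) + 109) + 54) = 8 + ((-10 + 109) + 54) = 8 + (99 + 54) = 8 + 153 = 161)
X = -145/7 (X = -145*⅐ = -145/7 ≈ -20.714)
((-73 + X) - 381)/(z + N(4)) = ((-73 - 145/7) - 381)/(161 + 19) = (-656/7 - 381)/180 = -3323/7*1/180 = -3323/1260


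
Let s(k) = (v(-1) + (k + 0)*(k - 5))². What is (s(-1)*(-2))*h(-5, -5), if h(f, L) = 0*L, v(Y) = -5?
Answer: 0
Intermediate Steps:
h(f, L) = 0
s(k) = (-5 + k*(-5 + k))² (s(k) = (-5 + (k + 0)*(k - 5))² = (-5 + k*(-5 + k))²)
(s(-1)*(-2))*h(-5, -5) = ((5 - 1*(-1)² + 5*(-1))²*(-2))*0 = ((5 - 1*1 - 5)²*(-2))*0 = ((5 - 1 - 5)²*(-2))*0 = ((-1)²*(-2))*0 = (1*(-2))*0 = -2*0 = 0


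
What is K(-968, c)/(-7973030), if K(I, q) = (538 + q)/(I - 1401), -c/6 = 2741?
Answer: -7954/9444054035 ≈ -8.4222e-7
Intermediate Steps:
c = -16446 (c = -6*2741 = -16446)
K(I, q) = (538 + q)/(-1401 + I)
K(-968, c)/(-7973030) = ((538 - 16446)/(-1401 - 968))/(-7973030) = (-15908/(-2369))*(-1/7973030) = -1/2369*(-15908)*(-1/7973030) = (15908/2369)*(-1/7973030) = -7954/9444054035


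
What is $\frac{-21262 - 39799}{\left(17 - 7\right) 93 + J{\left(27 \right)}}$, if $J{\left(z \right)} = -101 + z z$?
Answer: $- \frac{61061}{1558} \approx -39.192$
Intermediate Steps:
$J{\left(z \right)} = -101 + z^{2}$
$\frac{-21262 - 39799}{\left(17 - 7\right) 93 + J{\left(27 \right)}} = \frac{-21262 - 39799}{\left(17 - 7\right) 93 - \left(101 - 27^{2}\right)} = - \frac{61061}{10 \cdot 93 + \left(-101 + 729\right)} = - \frac{61061}{930 + 628} = - \frac{61061}{1558}$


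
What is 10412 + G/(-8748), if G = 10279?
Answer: 91073897/8748 ≈ 10411.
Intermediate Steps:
10412 + G/(-8748) = 10412 + 10279/(-8748) = 10412 + 10279*(-1/8748) = 10412 - 10279/8748 = 91073897/8748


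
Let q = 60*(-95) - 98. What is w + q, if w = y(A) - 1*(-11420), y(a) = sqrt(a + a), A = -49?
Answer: 5622 + 7*I*sqrt(2) ≈ 5622.0 + 9.8995*I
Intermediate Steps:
y(a) = sqrt(2)*sqrt(a) (y(a) = sqrt(2*a) = sqrt(2)*sqrt(a))
q = -5798 (q = -5700 - 98 = -5798)
w = 11420 + 7*I*sqrt(2) (w = sqrt(2)*sqrt(-49) - 1*(-11420) = sqrt(2)*(7*I) + 11420 = 7*I*sqrt(2) + 11420 = 11420 + 7*I*sqrt(2) ≈ 11420.0 + 9.8995*I)
w + q = (11420 + 7*I*sqrt(2)) - 5798 = 5622 + 7*I*sqrt(2)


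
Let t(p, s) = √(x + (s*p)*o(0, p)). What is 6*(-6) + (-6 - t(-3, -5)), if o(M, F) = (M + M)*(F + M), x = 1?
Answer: -43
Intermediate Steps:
o(M, F) = 2*M*(F + M) (o(M, F) = (2*M)*(F + M) = 2*M*(F + M))
t(p, s) = 1 (t(p, s) = √(1 + (s*p)*(2*0*(p + 0))) = √(1 + (p*s)*(2*0*p)) = √(1 + (p*s)*0) = √(1 + 0) = √1 = 1)
6*(-6) + (-6 - t(-3, -5)) = 6*(-6) + (-6 - 1*1) = -36 + (-6 - 1) = -36 - 7 = -43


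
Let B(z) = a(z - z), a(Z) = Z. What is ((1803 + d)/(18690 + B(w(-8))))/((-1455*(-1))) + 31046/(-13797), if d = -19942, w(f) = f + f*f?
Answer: -138195653/61396650 ≈ -2.2509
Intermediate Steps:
w(f) = f + f²
B(z) = 0 (B(z) = z - z = 0)
((1803 + d)/(18690 + B(w(-8))))/((-1455*(-1))) + 31046/(-13797) = ((1803 - 19942)/(18690 + 0))/((-1455*(-1))) + 31046/(-13797) = -18139/18690/1455 + 31046*(-1/13797) = -18139*1/18690*(1/1455) - 31046/13797 = -18139/18690*1/1455 - 31046/13797 = -187/280350 - 31046/13797 = -138195653/61396650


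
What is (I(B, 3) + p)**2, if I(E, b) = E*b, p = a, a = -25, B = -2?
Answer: 961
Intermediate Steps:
p = -25
(I(B, 3) + p)**2 = (-2*3 - 25)**2 = (-6 - 25)**2 = (-31)**2 = 961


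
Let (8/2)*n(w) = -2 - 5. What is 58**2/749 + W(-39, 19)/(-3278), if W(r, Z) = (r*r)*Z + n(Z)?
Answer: -42467393/9820888 ≈ -4.3242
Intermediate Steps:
n(w) = -7/4 (n(w) = (-2 - 5)/4 = (1/4)*(-7) = -7/4)
W(r, Z) = -7/4 + Z*r**2 (W(r, Z) = (r*r)*Z - 7/4 = r**2*Z - 7/4 = Z*r**2 - 7/4 = -7/4 + Z*r**2)
58**2/749 + W(-39, 19)/(-3278) = 58**2/749 + (-7/4 + 19*(-39)**2)/(-3278) = 3364*(1/749) + (-7/4 + 19*1521)*(-1/3278) = 3364/749 + (-7/4 + 28899)*(-1/3278) = 3364/749 + (115589/4)*(-1/3278) = 3364/749 - 115589/13112 = -42467393/9820888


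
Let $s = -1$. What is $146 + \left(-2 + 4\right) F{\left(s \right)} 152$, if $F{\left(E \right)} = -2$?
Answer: $-462$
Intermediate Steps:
$146 + \left(-2 + 4\right) F{\left(s \right)} 152 = 146 + \left(-2 + 4\right) \left(-2\right) 152 = 146 + 2 \left(-2\right) 152 = 146 - 608 = -462$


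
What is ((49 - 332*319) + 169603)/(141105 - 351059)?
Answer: -31872/104977 ≈ -0.30361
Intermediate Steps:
((49 - 332*319) + 169603)/(141105 - 351059) = ((49 - 105908) + 169603)/(-209954) = (-105859 + 169603)*(-1/209954) = 63744*(-1/209954) = -31872/104977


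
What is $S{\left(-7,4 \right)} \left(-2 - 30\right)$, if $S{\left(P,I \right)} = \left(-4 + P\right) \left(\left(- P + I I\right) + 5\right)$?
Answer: $9856$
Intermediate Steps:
$S{\left(P,I \right)} = \left(-4 + P\right) \left(5 + I^{2} - P\right)$ ($S{\left(P,I \right)} = \left(-4 + P\right) \left(\left(- P + I^{2}\right) + 5\right) = \left(-4 + P\right) \left(\left(I^{2} - P\right) + 5\right) = \left(-4 + P\right) \left(5 + I^{2} - P\right)$)
$S{\left(-7,4 \right)} \left(-2 - 30\right) = \left(-20 - \left(-7\right)^{2} - 4 \cdot 4^{2} + 9 \left(-7\right) - 7 \cdot 4^{2}\right) \left(-2 - 30\right) = \left(-20 - 49 - 64 - 63 - 112\right) \left(-32\right) = \left(-308\right) \left(-32\right) = 9856$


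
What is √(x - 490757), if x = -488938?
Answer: 9*I*√12095 ≈ 989.79*I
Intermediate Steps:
√(x - 490757) = √(-488938 - 490757) = √(-979695) = 9*I*√12095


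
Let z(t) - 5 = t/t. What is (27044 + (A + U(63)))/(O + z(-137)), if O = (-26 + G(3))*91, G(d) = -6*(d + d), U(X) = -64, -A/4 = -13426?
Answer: -20171/1409 ≈ -14.316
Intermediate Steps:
A = 53704 (A = -4*(-13426) = 53704)
G(d) = -12*d
O = -5642 (O = (-26 - 12*3)*91 = (-26 - 36)*91 = -62*91 = -5642)
z(t) = 6 (z(t) = 5 + t/t = 5 + 1 = 6)
(27044 + (A + U(63)))/(O + z(-137)) = (27044 + (53704 - 64))/(-5642 + 6) = (27044 + 53640)/(-5636) = 80684*(-1/5636) = -20171/1409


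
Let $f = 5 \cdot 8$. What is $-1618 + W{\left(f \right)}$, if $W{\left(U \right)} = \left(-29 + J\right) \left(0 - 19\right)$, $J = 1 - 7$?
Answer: $-953$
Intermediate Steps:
$f = 40$
$J = -6$
$W{\left(U \right)} = 665$ ($W{\left(U \right)} = \left(-29 - 6\right) \left(0 - 19\right) = \left(-35\right) \left(-19\right) = 665$)
$-1618 + W{\left(f \right)} = -1618 + 665 = -953$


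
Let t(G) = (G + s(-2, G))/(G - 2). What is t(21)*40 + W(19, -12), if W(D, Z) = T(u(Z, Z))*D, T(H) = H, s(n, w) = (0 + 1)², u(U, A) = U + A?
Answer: -7784/19 ≈ -409.68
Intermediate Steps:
u(U, A) = A + U
s(n, w) = 1 (s(n, w) = 1² = 1)
t(G) = (1 + G)/(-2 + G) (t(G) = (G + 1)/(G - 2) = (1 + G)/(-2 + G))
W(D, Z) = 2*D*Z (W(D, Z) = (Z + Z)*D = (2*Z)*D = 2*D*Z)
t(21)*40 + W(19, -12) = ((1 + 21)/(-2 + 21))*40 + 2*19*(-12) = (22/19)*40 - 456 = 880/19 - 456 = -7784/19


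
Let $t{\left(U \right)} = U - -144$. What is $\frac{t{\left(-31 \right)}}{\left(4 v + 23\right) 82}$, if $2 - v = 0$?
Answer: $\frac{113}{2542} \approx 0.044453$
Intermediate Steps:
$v = 2$ ($v = 2 - 0 = 2 + 0 = 2$)
$t{\left(U \right)} = 144 + U$ ($t{\left(U \right)} = U + 144 = 144 + U$)
$\frac{t{\left(-31 \right)}}{\left(4 v + 23\right) 82} = \frac{144 - 31}{\left(4 \cdot 2 + 23\right) 82} = \frac{113}{\left(8 + 23\right) 82} = \frac{113}{31 \cdot 82} = \frac{113}{2542}$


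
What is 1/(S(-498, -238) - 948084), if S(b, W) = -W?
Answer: -1/947846 ≈ -1.0550e-6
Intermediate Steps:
1/(S(-498, -238) - 948084) = 1/(-1*(-238) - 948084) = 1/(238 - 948084) = 1/(-947846) = -1/947846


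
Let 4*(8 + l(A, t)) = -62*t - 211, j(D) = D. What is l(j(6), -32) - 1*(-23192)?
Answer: 94509/4 ≈ 23627.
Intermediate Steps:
l(A, t) = -243/4 - 31*t/2 (l(A, t) = -8 + (-62*t - 211)/4 = -8 + (-211 - 62*t)/4 = -8 + (-211/4 - 31*t/2) = -243/4 - 31*t/2)
l(j(6), -32) - 1*(-23192) = (-243/4 - 31/2*(-32)) - 1*(-23192) = (-243/4 + 496) + 23192 = 1741/4 + 23192 = 94509/4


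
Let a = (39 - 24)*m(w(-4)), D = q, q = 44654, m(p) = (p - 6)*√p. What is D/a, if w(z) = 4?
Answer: -22327/30 ≈ -744.23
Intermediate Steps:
m(p) = √p*(-6 + p) (m(p) = (-6 + p)*√p = √p*(-6 + p))
D = 44654
a = -60 (a = (39 - 24)*(√4*(-6 + 4)) = 15*(2*(-2)) = 15*(-4) = -60)
D/a = 44654/(-60) = 44654*(-1/60) = -22327/30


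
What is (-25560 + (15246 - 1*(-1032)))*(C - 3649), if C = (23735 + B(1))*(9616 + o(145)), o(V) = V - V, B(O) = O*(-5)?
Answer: -2118004175742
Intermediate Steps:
B(O) = -5*O
o(V) = 0
C = 228187680 (C = (23735 - 5*1)*(9616 + 0) = (23735 - 5)*9616 = 23730*9616 = 228187680)
(-25560 + (15246 - 1*(-1032)))*(C - 3649) = (-25560 + (15246 - 1*(-1032)))*(228187680 - 3649) = (-25560 + (15246 + 1032))*228184031 = (-25560 + 16278)*228184031 = -9282*228184031 = -2118004175742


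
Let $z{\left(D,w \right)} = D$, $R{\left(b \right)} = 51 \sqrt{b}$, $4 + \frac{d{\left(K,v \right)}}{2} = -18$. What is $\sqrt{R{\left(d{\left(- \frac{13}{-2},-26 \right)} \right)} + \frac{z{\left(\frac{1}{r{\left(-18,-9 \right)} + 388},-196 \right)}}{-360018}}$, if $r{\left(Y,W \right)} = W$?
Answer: $\frac{\sqrt{-15160758 + 211000999317529752 i \sqrt{11}}}{45482274} \approx 13.006 + 13.006 i$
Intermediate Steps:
$d{\left(K,v \right)} = -44$ ($d{\left(K,v \right)} = -8 + 2 \left(-18\right) = -8 - 36 = -44$)
$\sqrt{R{\left(d{\left(- \frac{13}{-2},-26 \right)} \right)} + \frac{z{\left(\frac{1}{r{\left(-18,-9 \right)} + 388},-196 \right)}}{-360018}} = \sqrt{51 \sqrt{-44} + \frac{1}{\left(-9 + 388\right) \left(-360018\right)}} = \sqrt{51 \cdot 2 i \sqrt{11} + \frac{1}{379} \left(- \frac{1}{360018}\right)} = \sqrt{102 i \sqrt{11} + \frac{1}{379} \left(- \frac{1}{360018}\right)} = \sqrt{102 i \sqrt{11} - \frac{1}{136446822}} = \sqrt{- \frac{1}{136446822} + 102 i \sqrt{11}}$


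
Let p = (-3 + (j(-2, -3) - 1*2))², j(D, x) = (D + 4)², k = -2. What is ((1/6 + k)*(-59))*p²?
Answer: 649/6 ≈ 108.17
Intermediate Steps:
j(D, x) = (4 + D)²
p = 1 (p = (-3 + ((4 - 2)² - 1*2))² = (-3 + (2² - 2))² = (-3 + (4 - 2))² = (-3 + 2)² = (-1)² = 1)
((1/6 + k)*(-59))*p² = ((1/6 - 2)*(-59))*1² = ((1*(⅙) - 2)*(-59))*1 = ((⅙ - 2)*(-59))*1 = -11/6*(-59)*1 = (649/6)*1 = 649/6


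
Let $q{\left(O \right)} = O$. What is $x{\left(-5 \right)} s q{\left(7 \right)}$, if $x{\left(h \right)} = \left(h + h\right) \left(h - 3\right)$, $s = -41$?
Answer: $-22960$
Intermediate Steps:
$x{\left(h \right)} = 2 h \left(-3 + h\right)$
$x{\left(-5 \right)} s q{\left(7 \right)} = 2 \left(-5\right) \left(-3 - 5\right) \left(-41\right) 7 = 2 \left(-5\right) \left(-8\right) \left(-41\right) 7 = 80 \left(-41\right) 7 = \left(-3280\right) 7 = -22960$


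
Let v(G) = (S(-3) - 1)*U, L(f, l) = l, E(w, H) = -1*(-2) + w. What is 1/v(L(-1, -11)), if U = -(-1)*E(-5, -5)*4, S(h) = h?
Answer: 1/48 ≈ 0.020833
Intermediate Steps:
E(w, H) = 2 + w
U = -12 (U = -(-1)*(2 - 5)*4 = -(-1)*(-3)*4 = -1*3*4 = -3*4 = -12)
v(G) = 48 (v(G) = (-3 - 1)*(-12) = -4*(-12) = 48)
1/v(L(-1, -11)) = 1/48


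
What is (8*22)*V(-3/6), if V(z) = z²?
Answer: 44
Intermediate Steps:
(8*22)*V(-3/6) = (8*22)*(-3/6)² = 176*(-3*⅙)² = 176*(-½)² = 176*(¼) = 44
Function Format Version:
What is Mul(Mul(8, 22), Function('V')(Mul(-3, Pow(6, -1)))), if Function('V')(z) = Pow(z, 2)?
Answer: 44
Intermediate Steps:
Mul(Mul(8, 22), Function('V')(Mul(-3, Pow(6, -1)))) = Mul(Mul(8, 22), Pow(Mul(-3, Pow(6, -1)), 2)) = Mul(176, Pow(Mul(-3, Rational(1, 6)), 2)) = Mul(176, Pow(Rational(-1, 2), 2)) = Mul(176, Rational(1, 4)) = 44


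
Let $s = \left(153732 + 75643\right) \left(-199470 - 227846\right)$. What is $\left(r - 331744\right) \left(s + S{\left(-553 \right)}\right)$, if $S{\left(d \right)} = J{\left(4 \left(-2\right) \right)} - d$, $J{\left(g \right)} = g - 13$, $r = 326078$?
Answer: $555356429080688$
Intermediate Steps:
$J{\left(g \right)} = -13 + g$
$s = -98015607500$ ($s = 229375 \left(-427316\right) = -98015607500$)
$S{\left(d \right)} = -21 - d$ ($S{\left(d \right)} = \left(-13 + 4 \left(-2\right)\right) - d = \left(-13 - 8\right) - d = -21 - d$)
$\left(r - 331744\right) \left(s + S{\left(-553 \right)}\right) = \left(326078 - 331744\right) \left(-98015607500 - -532\right) = - 5666 \left(-98015607500 + \left(-21 + 553\right)\right) = - 5666 \left(-98015607500 + 532\right) = \left(-5666\right) \left(-98015606968\right) = 555356429080688$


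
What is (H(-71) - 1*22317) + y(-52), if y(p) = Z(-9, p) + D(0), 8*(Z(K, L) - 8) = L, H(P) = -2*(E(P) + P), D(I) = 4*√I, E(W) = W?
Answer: -44063/2 ≈ -22032.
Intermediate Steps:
H(P) = -4*P (H(P) = -2*(P + P) = -4*P)
Z(K, L) = 8 + L/8
y(p) = 8 + p/8 (y(p) = (8 + p/8) + 4*√0 = (8 + p/8) + 4*0 = (8 + p/8) + 0 = 8 + p/8)
(H(-71) - 1*22317) + y(-52) = (-4*(-71) - 1*22317) + (8 + (⅛)*(-52)) = (284 - 22317) + (8 - 13/2) = -22033 + 3/2 = -44063/2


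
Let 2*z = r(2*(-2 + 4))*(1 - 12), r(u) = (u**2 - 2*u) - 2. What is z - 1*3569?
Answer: -3602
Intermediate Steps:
r(u) = -2 + u**2 - 2*u
z = -33 (z = ((-2 + (2*(-2 + 4))**2 - 4*(-2 + 4))*(1 - 12))/2 = ((-2 + (2*2)**2 - 4*2)*(-11))/2 = ((-2 + 4**2 - 2*4)*(-11))/2 = ((-2 + 16 - 8)*(-11))/2 = (6*(-11))/2 = (1/2)*(-66) = -33)
z - 1*3569 = -33 - 1*3569 = -33 - 3569 = -3602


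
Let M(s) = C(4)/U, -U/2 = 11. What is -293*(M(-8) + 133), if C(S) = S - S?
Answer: -38969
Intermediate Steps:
C(S) = 0
U = -22 (U = -2*11 = -22)
M(s) = 0 (M(s) = 0/(-22) = 0*(-1/22) = 0)
-293*(M(-8) + 133) = -293*(0 + 133) = -293*133 = -38969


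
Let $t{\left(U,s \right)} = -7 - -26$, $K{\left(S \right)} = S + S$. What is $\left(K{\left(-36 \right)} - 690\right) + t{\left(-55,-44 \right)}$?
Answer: $-743$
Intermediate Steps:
$K{\left(S \right)} = 2 S$
$t{\left(U,s \right)} = 19$ ($t{\left(U,s \right)} = -7 + 26 = 19$)
$\left(K{\left(-36 \right)} - 690\right) + t{\left(-55,-44 \right)} = \left(2 \left(-36\right) - 690\right) + 19 = \left(-72 - 690\right) + 19 = -762 + 19 = -743$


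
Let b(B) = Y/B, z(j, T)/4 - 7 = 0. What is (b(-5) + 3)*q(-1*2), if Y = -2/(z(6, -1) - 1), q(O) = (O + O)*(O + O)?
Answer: 6512/135 ≈ 48.237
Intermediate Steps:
z(j, T) = 28 (z(j, T) = 28 + 4*0 = 28 + 0 = 28)
q(O) = 4*O**2 (q(O) = (2*O)*(2*O) = 4*O**2)
Y = -2/27 (Y = -2/(28 - 1) = -2/27 ≈ -0.074074)
b(B) = -2/(27*B)
(b(-5) + 3)*q(-1*2) = (-2/27/(-5) + 3)*(4*(-1*2)**2) = (-2/27*(-1/5) + 3)*(4*(-2)**2) = (2/135 + 3)*(4*4) = (407/135)*16 = 6512/135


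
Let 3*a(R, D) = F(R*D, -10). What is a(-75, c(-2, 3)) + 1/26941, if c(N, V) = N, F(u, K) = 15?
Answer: 134706/26941 ≈ 5.0000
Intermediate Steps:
a(R, D) = 5 (a(R, D) = (⅓)*15 = 5)
a(-75, c(-2, 3)) + 1/26941 = 5 + 1/26941 = 134706/26941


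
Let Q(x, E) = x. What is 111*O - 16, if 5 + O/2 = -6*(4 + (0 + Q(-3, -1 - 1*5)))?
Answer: -2458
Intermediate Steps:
O = -22 (O = -10 + 2*(-6*(4 + (0 - 3))) = -10 + 2*(-6*(4 - 3)) = -10 + 2*(-6*1) = -10 + 2*(-6) = -10 - 12 = -22)
111*O - 16 = 111*(-22) - 16 = -2442 - 16 = -2458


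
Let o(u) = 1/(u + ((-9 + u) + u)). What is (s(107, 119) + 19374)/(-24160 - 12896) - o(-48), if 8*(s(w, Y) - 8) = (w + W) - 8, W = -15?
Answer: -1953331/3779712 ≈ -0.51679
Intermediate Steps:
s(w, Y) = 41/8 + w/8 (s(w, Y) = 8 + ((w - 15) - 8)/8 = 8 + ((-15 + w) - 8)/8 = 8 + (-23 + w)/8 = 8 + (-23/8 + w/8) = 41/8 + w/8)
o(u) = 1/(-9 + 3*u) (o(u) = 1/(u + (-9 + 2*u)) = 1/(-9 + 3*u))
(s(107, 119) + 19374)/(-24160 - 12896) - o(-48) = ((41/8 + (⅛)*107) + 19374)/(-24160 - 12896) - 1/(3*(-3 - 48)) = ((41/8 + 107/8) + 19374)/(-37056) - 1/(3*(-51)) = (37/2 + 19374)*(-1/37056) - (-1)/(3*51) = (38785/2)*(-1/37056) - 1*(-1/153) = -38785/74112 + 1/153 = -1953331/3779712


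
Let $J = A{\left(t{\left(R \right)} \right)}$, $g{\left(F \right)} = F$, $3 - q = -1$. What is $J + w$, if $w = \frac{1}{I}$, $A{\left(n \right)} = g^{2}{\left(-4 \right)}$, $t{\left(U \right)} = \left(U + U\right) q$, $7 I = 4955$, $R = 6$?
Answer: $\frac{79287}{4955} \approx 16.001$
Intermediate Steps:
$q = 4$ ($q = 3 - -1 = 3 + 1 = 4$)
$I = \frac{4955}{7}$ ($I = \frac{1}{7} \cdot 4955 = \frac{4955}{7} \approx 707.86$)
$t{\left(U \right)} = 8 U$ ($t{\left(U \right)} = \left(U + U\right) 4 = 2 U 4 = 8 U$)
$A{\left(n \right)} = 16$ ($A{\left(n \right)} = \left(-4\right)^{2} = 16$)
$w = \frac{7}{4955}$ ($w = \frac{1}{\frac{4955}{7}} = \frac{7}{4955} \approx 0.0014127$)
$J = 16$
$J + w = 16 + \frac{7}{4955} = \frac{79287}{4955}$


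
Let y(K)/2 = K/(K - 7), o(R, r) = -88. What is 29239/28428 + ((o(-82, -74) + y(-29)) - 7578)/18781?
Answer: 993763235/1601718804 ≈ 0.62044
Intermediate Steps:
y(K) = 2*K/(-7 + K) (y(K) = 2*(K/(K - 7)) = 2*(K/(-7 + K)) = 2*K/(-7 + K))
29239/28428 + ((o(-82, -74) + y(-29)) - 7578)/18781 = 29239/28428 + ((-88 + 2*(-29)/(-7 - 29)) - 7578)/18781 = 29239*(1/28428) + ((-88 + 2*(-29)/(-36)) - 7578)*(1/18781) = 29239/28428 + ((-88 + 2*(-29)*(-1/36)) - 7578)*(1/18781) = 29239/28428 + ((-88 + 29/18) - 7578)*(1/18781) = 29239/28428 + (-1555/18 - 7578)*(1/18781) = 29239/28428 - 137959/18*1/18781 = 29239/28428 - 137959/338058 = 993763235/1601718804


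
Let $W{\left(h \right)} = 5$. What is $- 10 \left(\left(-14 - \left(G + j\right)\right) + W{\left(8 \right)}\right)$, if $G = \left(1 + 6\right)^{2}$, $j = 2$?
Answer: $600$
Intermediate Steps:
$G = 49$ ($G = 7^{2} = 49$)
$- 10 \left(\left(-14 - \left(G + j\right)\right) + W{\left(8 \right)}\right) = - 10 \left(\left(-14 - \left(49 + 2\right)\right) + 5\right) = - 10 \left(\left(-14 - 51\right) + 5\right) = - 10 \left(-65 + 5\right) = \left(-10\right) \left(-60\right) = 600$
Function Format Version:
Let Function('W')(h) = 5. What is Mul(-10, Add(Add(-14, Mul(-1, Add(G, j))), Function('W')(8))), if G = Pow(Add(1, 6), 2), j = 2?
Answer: 600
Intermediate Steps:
G = 49 (G = Pow(7, 2) = 49)
Mul(-10, Add(Add(-14, Mul(-1, Add(G, j))), Function('W')(8))) = Mul(-10, Add(Add(-14, Mul(-1, Add(49, 2))), 5)) = Mul(-10, Add(Add(-14, Mul(-1, 51)), 5)) = Mul(-10, Add(Add(-14, -51), 5)) = Mul(-10, Add(-65, 5)) = Mul(-10, -60) = 600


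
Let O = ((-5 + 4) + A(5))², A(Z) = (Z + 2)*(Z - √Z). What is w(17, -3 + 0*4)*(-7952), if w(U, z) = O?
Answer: -11140752 + 3785152*√5 ≈ -2.6769e+6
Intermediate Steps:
A(Z) = (2 + Z)*(Z - √Z)
O = (34 - 7*√5)² (O = ((-5 + 4) + (5² - 5^(3/2) - 2*√5 + 2*5))² = (-1 + (25 - 5*√5 - 2*√5 + 10))² = (-1 + (35 - 7*√5))² = (34 - 7*√5)² ≈ 336.63)
w(U, z) = 1401 - 476*√5
w(17, -3 + 0*4)*(-7952) = (1401 - 476*√5)*(-7952) = -11140752 + 3785152*√5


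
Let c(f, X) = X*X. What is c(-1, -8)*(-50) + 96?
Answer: -3104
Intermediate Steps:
c(f, X) = X²
c(-1, -8)*(-50) + 96 = (-8)²*(-50) + 96 = 64*(-50) + 96 = -3200 + 96 = -3104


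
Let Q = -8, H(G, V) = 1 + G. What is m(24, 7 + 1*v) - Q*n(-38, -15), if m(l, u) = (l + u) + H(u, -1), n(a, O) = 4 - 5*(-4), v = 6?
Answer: 243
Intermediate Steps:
n(a, O) = 24 (n(a, O) = 4 + 20 = 24)
m(l, u) = 1 + l + 2*u (m(l, u) = (l + u) + (1 + u) = 1 + l + 2*u)
m(24, 7 + 1*v) - Q*n(-38, -15) = (1 + 24 + 2*(7 + 1*6)) - (-8)*24 = (1 + 24 + 2*(7 + 6)) - 1*(-192) = (1 + 24 + 2*13) + 192 = (1 + 24 + 26) + 192 = 51 + 192 = 243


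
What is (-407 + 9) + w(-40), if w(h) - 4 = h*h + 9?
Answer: 1215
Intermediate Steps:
w(h) = 13 + h² (w(h) = 4 + (h*h + 9) = 4 + (h² + 9) = 4 + (9 + h²) = 13 + h²)
(-407 + 9) + w(-40) = (-407 + 9) + (13 + (-40)²) = -398 + (13 + 1600) = -398 + 1613 = 1215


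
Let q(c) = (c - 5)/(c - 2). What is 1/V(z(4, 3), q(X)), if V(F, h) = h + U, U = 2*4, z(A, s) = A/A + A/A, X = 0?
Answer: 2/21 ≈ 0.095238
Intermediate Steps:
z(A, s) = 2 (z(A, s) = 1 + 1 = 2)
q(c) = (-5 + c)/(-2 + c)
U = 8
V(F, h) = 8 + h (V(F, h) = h + 8 = 8 + h)
1/V(z(4, 3), q(X)) = 1/(8 + (-5 + 0)/(-2 + 0)) = 1/(8 - 5/(-2)) = 1/(8 - ½*(-5)) = 1/(8 + 5/2) = 1/(21/2) = 2/21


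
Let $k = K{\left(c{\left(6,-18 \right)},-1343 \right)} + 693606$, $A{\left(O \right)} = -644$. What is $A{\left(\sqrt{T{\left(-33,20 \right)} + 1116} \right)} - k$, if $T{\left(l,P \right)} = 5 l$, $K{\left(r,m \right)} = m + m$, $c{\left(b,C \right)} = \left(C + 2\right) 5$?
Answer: $-691564$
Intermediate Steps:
$c{\left(b,C \right)} = 10 + 5 C$ ($c{\left(b,C \right)} = \left(2 + C\right) 5 = 10 + 5 C$)
$K{\left(r,m \right)} = 2 m$
$k = 690920$ ($k = 2 \left(-1343\right) + 693606 = -2686 + 693606 = 690920$)
$A{\left(\sqrt{T{\left(-33,20 \right)} + 1116} \right)} - k = -644 - 690920 = -691564$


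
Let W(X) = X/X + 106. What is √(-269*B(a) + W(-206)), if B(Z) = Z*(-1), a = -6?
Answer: I*√1507 ≈ 38.82*I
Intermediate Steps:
W(X) = 107 (W(X) = 1 + 106 = 107)
B(Z) = -Z
√(-269*B(a) + W(-206)) = √(-(-269)*(-6) + 107) = √(-269*6 + 107) = √(-1614 + 107) = √(-1507) = I*√1507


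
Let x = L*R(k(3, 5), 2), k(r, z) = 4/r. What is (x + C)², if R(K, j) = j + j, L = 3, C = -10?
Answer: 4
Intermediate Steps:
R(K, j) = 2*j
x = 12 (x = 3*(2*2) = 3*4 = 12)
(x + C)² = (12 - 10)² = 2² = 4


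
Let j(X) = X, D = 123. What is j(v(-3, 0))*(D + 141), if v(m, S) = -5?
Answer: -1320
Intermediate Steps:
j(v(-3, 0))*(D + 141) = -5*(123 + 141) = -5*264 = -1320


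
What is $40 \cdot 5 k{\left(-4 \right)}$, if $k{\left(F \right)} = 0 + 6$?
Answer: $1200$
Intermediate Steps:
$k{\left(F \right)} = 6$
$40 \cdot 5 k{\left(-4 \right)} = 40 \cdot 5 \cdot 6 = 200 \cdot 6 = 1200$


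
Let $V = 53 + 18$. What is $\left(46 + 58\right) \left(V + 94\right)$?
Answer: $17160$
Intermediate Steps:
$V = 71$
$\left(46 + 58\right) \left(V + 94\right) = \left(46 + 58\right) \left(71 + 94\right) = 104 \cdot 165 = 17160$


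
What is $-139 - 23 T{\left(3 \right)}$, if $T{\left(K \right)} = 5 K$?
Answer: $-484$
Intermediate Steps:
$-139 - 23 T{\left(3 \right)} = -139 - 23 \cdot 5 \cdot 3 = -139 - 345 = -484$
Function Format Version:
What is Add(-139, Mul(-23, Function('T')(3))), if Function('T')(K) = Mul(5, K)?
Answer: -484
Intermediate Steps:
Add(-139, Mul(-23, Function('T')(3))) = Add(-139, Mul(-23, Mul(5, 3))) = Add(-139, Mul(-23, 15)) = Add(-139, -345) = -484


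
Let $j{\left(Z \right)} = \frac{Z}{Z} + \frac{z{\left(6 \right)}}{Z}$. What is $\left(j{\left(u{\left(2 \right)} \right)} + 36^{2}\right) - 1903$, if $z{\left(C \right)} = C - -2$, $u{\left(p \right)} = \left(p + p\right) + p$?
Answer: $- \frac{1814}{3} \approx -604.67$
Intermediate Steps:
$u{\left(p \right)} = 3 p$ ($u{\left(p \right)} = 2 p + p = 3 p$)
$z{\left(C \right)} = 2 + C$ ($z{\left(C \right)} = C + 2 = 2 + C$)
$j{\left(Z \right)} = 1 + \frac{8}{Z}$ ($j{\left(Z \right)} = \frac{Z}{Z} + \frac{2 + 6}{Z} = 1 + \frac{8}{Z}$)
$\left(j{\left(u{\left(2 \right)} \right)} + 36^{2}\right) - 1903 = \left(\frac{8 + 3 \cdot 2}{3 \cdot 2} + 36^{2}\right) - 1903 = \left(\frac{8 + 6}{6} + 1296\right) - 1903 = \left(\frac{1}{6} \cdot 14 + 1296\right) - 1903 = \left(\frac{7}{3} + 1296\right) - 1903 = \frac{3895}{3} - 1903 = - \frac{1814}{3}$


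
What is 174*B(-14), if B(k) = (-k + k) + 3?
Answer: 522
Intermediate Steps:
B(k) = 3 (B(k) = 0 + 3 = 3)
174*B(-14) = 174*3 = 522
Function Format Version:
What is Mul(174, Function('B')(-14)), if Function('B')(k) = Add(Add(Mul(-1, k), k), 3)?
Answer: 522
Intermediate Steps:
Function('B')(k) = 3 (Function('B')(k) = Add(0, 3) = 3)
Mul(174, Function('B')(-14)) = Mul(174, 3) = 522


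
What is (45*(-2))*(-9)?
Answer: 810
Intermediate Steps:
(45*(-2))*(-9) = -90*(-9) = 810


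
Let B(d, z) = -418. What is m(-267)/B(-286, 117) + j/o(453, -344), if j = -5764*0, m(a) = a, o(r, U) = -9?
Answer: 267/418 ≈ 0.63876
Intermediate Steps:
j = 0
m(-267)/B(-286, 117) + j/o(453, -344) = -267/(-418) + 0/(-9) = -267*(-1/418) + 0*(-⅑) = 267/418 + 0 = 267/418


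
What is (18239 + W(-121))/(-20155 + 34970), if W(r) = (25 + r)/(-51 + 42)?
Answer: 54749/44445 ≈ 1.2318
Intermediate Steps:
W(r) = -25/9 - r/9 (W(r) = (25 + r)/(-9) = (25 + r)*(-⅑) = -25/9 - r/9)
(18239 + W(-121))/(-20155 + 34970) = (18239 + (-25/9 - ⅑*(-121)))/(-20155 + 34970) = (18239 + (-25/9 + 121/9))/14815 = (18239 + 32/3)*(1/14815) = (54749/3)*(1/14815) = 54749/44445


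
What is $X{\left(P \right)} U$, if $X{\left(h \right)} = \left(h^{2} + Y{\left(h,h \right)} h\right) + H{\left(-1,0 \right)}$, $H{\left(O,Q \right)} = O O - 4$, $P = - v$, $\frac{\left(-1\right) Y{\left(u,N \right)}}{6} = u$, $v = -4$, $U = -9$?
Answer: $747$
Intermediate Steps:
$Y{\left(u,N \right)} = - 6 u$
$P = 4$ ($P = \left(-1\right) \left(-4\right) = 4$)
$H{\left(O,Q \right)} = -4 + O^{2}$ ($H{\left(O,Q \right)} = O^{2} - 4 = -4 + O^{2}$)
$X{\left(h \right)} = -3 - 5 h^{2}$ ($X{\left(h \right)} = \left(h^{2} + - 6 h h\right) - \left(4 - \left(-1\right)^{2}\right) = \left(h^{2} - 6 h^{2}\right) + \left(-4 + 1\right) = - 5 h^{2} - 3 = -3 - 5 h^{2}$)
$X{\left(P \right)} U = \left(-3 - 5 \cdot 4^{2}\right) \left(-9\right) = \left(-3 - 80\right) \left(-9\right) = \left(-83\right) \left(-9\right) = 747$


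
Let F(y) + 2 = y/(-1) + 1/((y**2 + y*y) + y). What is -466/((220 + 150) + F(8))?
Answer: -63376/48961 ≈ -1.2944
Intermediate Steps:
F(y) = -2 + 1/(y + 2*y**2) - y (F(y) = -2 + (y/(-1) + 1/((y**2 + y*y) + y)) = -2 + (y*(-1) + 1/((y**2 + y**2) + y)) = -2 + (-y + 1/(2*y**2 + y)) = -2 + (-y + 1/(y + 2*y**2)) = -2 + (1/(y + 2*y**2) - y) = -2 + 1/(y + 2*y**2) - y)
-466/((220 + 150) + F(8)) = -466/((220 + 150) + (1 - 5*8**2 - 2*8 - 2*8**3)/(8*(1 + 2*8))) = -466/(370 + (1 - 5*64 - 16 - 2*512)/(8*(1 + 16))) = -466/(370 + (1/8)*(1 - 320 - 16 - 1024)/17) = -466/(370 + (1/8)*(1/17)*(-1359)) = -466/(370 - 1359/136) = -466/48961/136 = -466*136/48961 = -63376/48961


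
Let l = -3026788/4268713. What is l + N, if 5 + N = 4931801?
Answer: 725945471440/147197 ≈ 4.9318e+6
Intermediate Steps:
N = 4931796 (N = -5 + 4931801 = 4931796)
l = -104372/147197 (l = -3026788*1/4268713 = -104372/147197 ≈ -0.70906)
l + N = -104372/147197 + 4931796 = 725945471440/147197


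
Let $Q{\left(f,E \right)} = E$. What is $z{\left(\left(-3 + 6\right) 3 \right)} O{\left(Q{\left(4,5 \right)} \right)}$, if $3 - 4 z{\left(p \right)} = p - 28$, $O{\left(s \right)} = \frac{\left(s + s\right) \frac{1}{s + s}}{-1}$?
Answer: $- \frac{11}{2} \approx -5.5$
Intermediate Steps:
$O{\left(s \right)} = -1$ ($O{\left(s \right)} = \frac{2 s}{2 s} \left(-1\right) = 2 s \frac{1}{2 s} \left(-1\right) = 1 \left(-1\right) = -1$)
$z{\left(p \right)} = \frac{31}{4} - \frac{p}{4}$ ($z{\left(p \right)} = \frac{3}{4} - \frac{p - 28}{4} = \frac{3}{4} - \frac{-28 + p}{4} = \frac{3}{4} - \left(-7 + \frac{p}{4}\right) = \frac{31}{4} - \frac{p}{4}$)
$z{\left(\left(-3 + 6\right) 3 \right)} O{\left(Q{\left(4,5 \right)} \right)} = \left(\frac{31}{4} - \frac{\left(-3 + 6\right) 3}{4}\right) \left(-1\right) = \left(\frac{31}{4} - \frac{3 \cdot 3}{4}\right) \left(-1\right) = \left(\frac{31}{4} - \frac{9}{4}\right) \left(-1\right) = \frac{11}{2} \left(-1\right) = - \frac{11}{2}$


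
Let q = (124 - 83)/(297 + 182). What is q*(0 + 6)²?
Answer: 1476/479 ≈ 3.0814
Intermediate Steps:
q = 41/479 ≈ 0.085595
q*(0 + 6)² = 41*(0 + 6)²/479 = (41/479)*6² = (41/479)*36 = 1476/479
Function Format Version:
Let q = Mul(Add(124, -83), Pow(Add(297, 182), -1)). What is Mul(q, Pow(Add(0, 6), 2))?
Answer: Rational(1476, 479) ≈ 3.0814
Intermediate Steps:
q = Rational(41, 479) (q = Mul(41, Pow(479, -1)) = Mul(41, Rational(1, 479)) = Rational(41, 479) ≈ 0.085595)
Mul(q, Pow(Add(0, 6), 2)) = Mul(Rational(41, 479), Pow(Add(0, 6), 2)) = Mul(Rational(41, 479), Pow(6, 2)) = Mul(Rational(41, 479), 36) = Rational(1476, 479)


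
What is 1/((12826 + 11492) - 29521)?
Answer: -1/5203 ≈ -0.00019220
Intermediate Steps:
1/((12826 + 11492) - 29521) = 1/(24318 - 29521) = 1/(-5203) = -1/5203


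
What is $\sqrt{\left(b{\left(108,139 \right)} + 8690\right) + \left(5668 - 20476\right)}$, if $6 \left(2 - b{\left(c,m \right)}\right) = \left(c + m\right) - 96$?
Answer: $\frac{i \sqrt{221082}}{6} \approx 78.366 i$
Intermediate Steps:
$b{\left(c,m \right)} = 18 - \frac{c}{6} - \frac{m}{6}$ ($b{\left(c,m \right)} = 2 - \frac{\left(c + m\right) - 96}{6} = 2 - \frac{-96 + c + m}{6} = 2 - \left(-16 + \frac{c}{6} + \frac{m}{6}\right) = 18 - \frac{c}{6} - \frac{m}{6}$)
$\sqrt{\left(b{\left(108,139 \right)} + 8690\right) + \left(5668 - 20476\right)} = \sqrt{\left(\left(18 - 18 - \frac{139}{6}\right) + 8690\right) + \left(5668 - 20476\right)} = \sqrt{\left(\left(18 - 18 - \frac{139}{6}\right) + 8690\right) - 14808} = \sqrt{\left(- \frac{139}{6} + 8690\right) - 14808} = \sqrt{\frac{52001}{6} - 14808} = \sqrt{- \frac{36847}{6}} = \frac{i \sqrt{221082}}{6}$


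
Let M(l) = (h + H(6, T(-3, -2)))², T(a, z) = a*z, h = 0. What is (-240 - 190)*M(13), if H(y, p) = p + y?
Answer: -61920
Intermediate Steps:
M(l) = 144 (M(l) = (0 + (-3*(-2) + 6))² = (0 + (6 + 6))² = (0 + 12)² = 12² = 144)
(-240 - 190)*M(13) = (-240 - 190)*144 = -430*144 = -61920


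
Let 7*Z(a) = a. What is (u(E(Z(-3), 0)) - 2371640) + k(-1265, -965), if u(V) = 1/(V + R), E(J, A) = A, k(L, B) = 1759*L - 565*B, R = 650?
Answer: -2633507499/650 ≈ -4.0515e+6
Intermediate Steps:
Z(a) = a/7
k(L, B) = -565*B + 1759*L
u(V) = 1/(650 + V) (u(V) = 1/(V + 650) = 1/(650 + V))
(u(E(Z(-3), 0)) - 2371640) + k(-1265, -965) = (1/(650 + 0) - 2371640) + (-565*(-965) + 1759*(-1265)) = (1/650 - 2371640) + (545225 - 2225135) = (1/650 - 2371640) - 1679910 = -1541565999/650 - 1679910 = -2633507499/650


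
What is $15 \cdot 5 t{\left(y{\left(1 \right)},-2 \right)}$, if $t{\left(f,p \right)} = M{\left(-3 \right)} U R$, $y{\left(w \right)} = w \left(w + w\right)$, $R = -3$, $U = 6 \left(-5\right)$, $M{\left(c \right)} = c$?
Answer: $-20250$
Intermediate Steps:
$U = -30$
$y{\left(w \right)} = 2 w^{2}$ ($y{\left(w \right)} = w 2 w = 2 w^{2}$)
$t{\left(f,p \right)} = -270$ ($t{\left(f,p \right)} = \left(-3\right) \left(-30\right) \left(-3\right) = 90 \left(-3\right) = -270$)
$15 \cdot 5 t{\left(y{\left(1 \right)},-2 \right)} = 15 \cdot 5 \left(-270\right) = 75 \left(-270\right) = -20250$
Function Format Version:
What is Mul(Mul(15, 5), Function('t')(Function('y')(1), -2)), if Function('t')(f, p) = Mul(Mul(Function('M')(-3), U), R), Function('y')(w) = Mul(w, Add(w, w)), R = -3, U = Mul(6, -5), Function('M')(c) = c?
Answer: -20250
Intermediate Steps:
U = -30
Function('y')(w) = Mul(2, Pow(w, 2)) (Function('y')(w) = Mul(w, Mul(2, w)) = Mul(2, Pow(w, 2)))
Function('t')(f, p) = -270 (Function('t')(f, p) = Mul(Mul(-3, -30), -3) = Mul(90, -3) = -270)
Mul(Mul(15, 5), Function('t')(Function('y')(1), -2)) = Mul(Mul(15, 5), -270) = Mul(75, -270) = -20250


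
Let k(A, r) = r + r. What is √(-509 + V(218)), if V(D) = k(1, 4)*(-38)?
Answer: I*√813 ≈ 28.513*I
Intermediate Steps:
k(A, r) = 2*r
V(D) = -304 (V(D) = (2*4)*(-38) = 8*(-38) = -304)
√(-509 + V(218)) = √(-509 - 304) = √(-813) = I*√813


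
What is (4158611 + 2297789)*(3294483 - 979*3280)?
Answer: 538224873200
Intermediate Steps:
(4158611 + 2297789)*(3294483 - 979*3280) = 6456400*(3294483 - 3211120) = 6456400*83363 = 538224873200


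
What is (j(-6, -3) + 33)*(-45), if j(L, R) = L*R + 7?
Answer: -2610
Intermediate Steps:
j(L, R) = 7 + L*R
(j(-6, -3) + 33)*(-45) = ((7 - 6*(-3)) + 33)*(-45) = ((7 + 18) + 33)*(-45) = (25 + 33)*(-45) = 58*(-45) = -2610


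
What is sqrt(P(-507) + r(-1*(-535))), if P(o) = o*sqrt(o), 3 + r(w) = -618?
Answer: sqrt(-621 - 6591*I*sqrt(3)) ≈ 73.525 - 77.633*I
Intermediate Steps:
r(w) = -621 (r(w) = -3 - 618 = -621)
P(o) = o**(3/2)
sqrt(P(-507) + r(-1*(-535))) = sqrt((-507)**(3/2) - 621) = sqrt(-6591*I*sqrt(3) - 621) = sqrt(-621 - 6591*I*sqrt(3))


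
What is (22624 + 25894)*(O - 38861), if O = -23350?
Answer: -3018353298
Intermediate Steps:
(22624 + 25894)*(O - 38861) = (22624 + 25894)*(-23350 - 38861) = 48518*(-62211) = -3018353298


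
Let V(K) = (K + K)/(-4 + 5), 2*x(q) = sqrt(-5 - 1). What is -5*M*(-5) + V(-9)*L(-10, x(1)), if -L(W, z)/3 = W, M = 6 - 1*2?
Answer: -440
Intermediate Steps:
x(q) = I*sqrt(6)/2 (x(q) = sqrt(-5 - 1)/2 = sqrt(-6)/2 = (I*sqrt(6))/2 = I*sqrt(6)/2)
M = 4 (M = 6 - 2 = 4)
L(W, z) = -3*W
V(K) = 2*K (V(K) = (2*K)/1 = (2*K)*1 = 2*K)
-5*M*(-5) + V(-9)*L(-10, x(1)) = -5*4*(-5) + (2*(-9))*(-3*(-10)) = -20*(-5) - 18*30 = 100 - 540 = -440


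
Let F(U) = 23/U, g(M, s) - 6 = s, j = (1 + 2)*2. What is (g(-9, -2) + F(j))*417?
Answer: 6533/2 ≈ 3266.5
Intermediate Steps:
j = 6 (j = 3*2 = 6)
g(M, s) = 6 + s
(g(-9, -2) + F(j))*417 = ((6 - 2) + 23/6)*417 = (4 + 23*(1/6))*417 = (4 + 23/6)*417 = (47/6)*417 = 6533/2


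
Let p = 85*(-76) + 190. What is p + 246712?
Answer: 240442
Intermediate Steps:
p = -6270 (p = -6460 + 190 = -6270)
p + 246712 = -6270 + 246712 = 240442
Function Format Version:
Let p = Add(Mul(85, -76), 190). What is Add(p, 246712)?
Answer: 240442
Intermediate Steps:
p = -6270 (p = Add(-6460, 190) = -6270)
Add(p, 246712) = Add(-6270, 246712) = 240442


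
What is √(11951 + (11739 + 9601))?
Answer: 9*√411 ≈ 182.46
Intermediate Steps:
√(11951 + (11739 + 9601)) = √(11951 + 21340) = √33291 = 9*√411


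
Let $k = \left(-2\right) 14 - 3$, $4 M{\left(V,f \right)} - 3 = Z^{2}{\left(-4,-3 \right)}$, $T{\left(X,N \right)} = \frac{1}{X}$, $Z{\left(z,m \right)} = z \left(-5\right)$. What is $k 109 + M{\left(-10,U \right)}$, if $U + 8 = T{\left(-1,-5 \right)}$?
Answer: $- \frac{13113}{4} \approx -3278.3$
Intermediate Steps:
$Z{\left(z,m \right)} = - 5 z$
$U = -9$ ($U = -8 + \frac{1}{-1} = -8 - 1 = -9$)
$M{\left(V,f \right)} = \frac{403}{4}$ ($M{\left(V,f \right)} = \frac{3}{4} + \frac{\left(\left(-5\right) \left(-4\right)\right)^{2}}{4} = \frac{3}{4} + \frac{20^{2}}{4} = \frac{3}{4} + \frac{1}{4} \cdot 400 = \frac{3}{4} + 100 = \frac{403}{4}$)
$k = -31$ ($k = -28 - 3 = -31$)
$k 109 + M{\left(-10,U \right)} = \left(-31\right) 109 + \frac{403}{4} = -3379 + \frac{403}{4} = - \frac{13113}{4}$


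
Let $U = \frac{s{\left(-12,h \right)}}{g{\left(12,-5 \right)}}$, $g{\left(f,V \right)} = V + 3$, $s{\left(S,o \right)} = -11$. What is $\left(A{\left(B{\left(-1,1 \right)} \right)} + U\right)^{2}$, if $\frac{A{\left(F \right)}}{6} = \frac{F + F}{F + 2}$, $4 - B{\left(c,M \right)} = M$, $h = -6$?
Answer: $\frac{16129}{100} \approx 161.29$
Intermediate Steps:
$B{\left(c,M \right)} = 4 - M$
$A{\left(F \right)} = \frac{12 F}{2 + F}$ ($A{\left(F \right)} = 6 \frac{F + F}{F + 2} = 6 \frac{2 F}{2 + F} = \frac{12 F}{2 + F}$)
$g{\left(f,V \right)} = 3 + V$
$U = \frac{11}{2}$ ($U = - \frac{11}{3 - 5} = - \frac{11}{-2} = \left(-11\right) \left(- \frac{1}{2}\right) = \frac{11}{2} \approx 5.5$)
$\left(A{\left(B{\left(-1,1 \right)} \right)} + U\right)^{2} = \left(\frac{12 \left(4 - 1\right)}{2 + \left(4 - 1\right)} + \frac{11}{2}\right)^{2} = \left(12 \cdot 3 \frac{1}{2 + 3} + \frac{11}{2}\right)^{2} = \left(12 \cdot 3 \cdot \frac{1}{5} + \frac{11}{2}\right)^{2} = \left(\frac{36}{5} + \frac{11}{2}\right)^{2} = \left(\frac{127}{10}\right)^{2} = \frac{16129}{100}$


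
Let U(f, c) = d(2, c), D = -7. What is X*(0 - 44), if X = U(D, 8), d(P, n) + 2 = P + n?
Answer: -352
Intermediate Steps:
d(P, n) = -2 + P + n (d(P, n) = -2 + (P + n) = -2 + P + n)
U(f, c) = c (U(f, c) = -2 + 2 + c = c)
X = 8
X*(0 - 44) = 8*(0 - 44) = 8*(-44) = -352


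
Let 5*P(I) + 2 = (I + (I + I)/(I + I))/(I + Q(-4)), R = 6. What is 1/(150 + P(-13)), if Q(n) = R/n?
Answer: 145/21716 ≈ 0.0066771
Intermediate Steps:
Q(n) = 6/n
P(I) = -⅖ + (1 + I)/(5*(-3/2 + I)) (P(I) = -⅖ + ((I + (I + I)/(I + I))/(I + 6/(-4)))/5 = -⅖ + ((I + (2*I)/((2*I)))/(I + 6*(-¼)))/5 = -⅖ + ((I + (2*I)*(1/(2*I)))/(I - 3/2))/5 = -⅖ + ((I + 1)/(-3/2 + I))/5 = -⅖ + ((1 + I)/(-3/2 + I))/5 = -⅖ + (1 + I)/(5*(-3/2 + I)))
1/(150 + P(-13)) = 1/(150 + 2*(4 - 1*(-13))/(5*(-3 + 2*(-13)))) = 1/(150 + 2*(4 + 13)/(5*(-3 - 26))) = 1/(150 + (⅖)*17/(-29)) = 1/(150 + (⅖)*(-1/29)*17) = 1/(150 - 34/145) = 1/(21716/145) = 145/21716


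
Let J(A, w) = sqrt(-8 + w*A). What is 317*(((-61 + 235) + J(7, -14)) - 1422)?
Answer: -395616 + 317*I*sqrt(106) ≈ -3.9562e+5 + 3263.7*I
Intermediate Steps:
J(A, w) = sqrt(-8 + A*w)
317*(((-61 + 235) + J(7, -14)) - 1422) = 317*(((-61 + 235) + sqrt(-8 + 7*(-14))) - 1422) = 317*((174 + sqrt(-8 - 98)) - 1422) = 317*((174 + sqrt(-106)) - 1422) = 317*((174 + I*sqrt(106)) - 1422) = 317*(-1248 + I*sqrt(106)) = -395616 + 317*I*sqrt(106)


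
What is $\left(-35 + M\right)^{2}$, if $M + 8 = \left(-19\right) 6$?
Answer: $24649$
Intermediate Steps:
$M = -122$ ($M = -8 - 114 = -122$)
$\left(-35 + M\right)^{2} = \left(-35 - 122\right)^{2} = \left(-157\right)^{2} = 24649$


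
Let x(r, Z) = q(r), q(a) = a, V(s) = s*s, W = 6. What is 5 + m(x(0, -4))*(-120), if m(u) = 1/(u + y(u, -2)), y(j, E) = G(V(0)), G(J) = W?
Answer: -15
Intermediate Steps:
V(s) = s²
G(J) = 6
y(j, E) = 6
x(r, Z) = r
m(u) = 1/(6 + u) (m(u) = 1/(u + 6) = 1/(6 + u))
5 + m(x(0, -4))*(-120) = 5 - 120/(6 + 0) = 5 - 120/6 = 5 + (⅙)*(-120) = 5 - 20 = -15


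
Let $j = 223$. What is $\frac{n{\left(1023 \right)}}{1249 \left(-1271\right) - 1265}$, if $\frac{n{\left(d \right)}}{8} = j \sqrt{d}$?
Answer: $- \frac{223 \sqrt{1023}}{198593} \approx -0.035915$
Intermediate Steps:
$n{\left(d \right)} = 1784 \sqrt{d}$ ($n{\left(d \right)} = 8 \cdot 223 \sqrt{d} = 1784 \sqrt{d}$)
$\frac{n{\left(1023 \right)}}{1249 \left(-1271\right) - 1265} = \frac{1784 \sqrt{1023}}{1249 \left(-1271\right) - 1265} = \frac{1784 \sqrt{1023}}{-1587479 - 1265} = \frac{1784 \sqrt{1023}}{-1588744} = 1784 \sqrt{1023} \left(- \frac{1}{1588744}\right) = - \frac{223 \sqrt{1023}}{198593}$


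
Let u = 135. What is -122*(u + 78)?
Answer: -25986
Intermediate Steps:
-122*(u + 78) = -122*(135 + 78) = -122*213 = -25986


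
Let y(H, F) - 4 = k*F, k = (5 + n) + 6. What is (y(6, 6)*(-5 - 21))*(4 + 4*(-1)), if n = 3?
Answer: 0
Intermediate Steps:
k = 14 (k = (5 + 3) + 6 = 8 + 6 = 14)
y(H, F) = 4 + 14*F
(y(6, 6)*(-5 - 21))*(4 + 4*(-1)) = ((4 + 14*6)*(-5 - 21))*(4 + 4*(-1)) = ((4 + 84)*(-26))*(4 - 4) = (88*(-26))*0 = -2288*0 = 0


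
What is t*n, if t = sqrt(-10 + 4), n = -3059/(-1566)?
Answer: 3059*I*sqrt(6)/1566 ≈ 4.7848*I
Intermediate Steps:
n = 3059/1566 (n = -3059*(-1/1566) = 3059/1566 ≈ 1.9534)
t = I*sqrt(6) (t = sqrt(-6) = I*sqrt(6) ≈ 2.4495*I)
t*n = (I*sqrt(6))*(3059/1566) = 3059*I*sqrt(6)/1566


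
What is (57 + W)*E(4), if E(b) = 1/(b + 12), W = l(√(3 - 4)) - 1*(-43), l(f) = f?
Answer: 25/4 + I/16 ≈ 6.25 + 0.0625*I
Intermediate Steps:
W = 43 + I (W = √(3 - 4) - 1*(-43) = √(-1) + 43 = I + 43 = 43 + I ≈ 43.0 + 1.0*I)
E(b) = 1/(12 + b)
(57 + W)*E(4) = (57 + (43 + I))/(12 + 4) = (100 + I)/16 = (100 + I)*(1/16) = 25/4 + I/16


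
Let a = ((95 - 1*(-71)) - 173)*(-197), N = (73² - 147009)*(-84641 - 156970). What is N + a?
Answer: 34231447859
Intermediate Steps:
N = 34231446480 (N = (5329 - 147009)*(-241611) = -141680*(-241611) = 34231446480)
a = 1379 (a = ((95 + 71) - 173)*(-197) = (166 - 173)*(-197) = -7*(-197) = 1379)
N + a = 34231446480 + 1379 = 34231447859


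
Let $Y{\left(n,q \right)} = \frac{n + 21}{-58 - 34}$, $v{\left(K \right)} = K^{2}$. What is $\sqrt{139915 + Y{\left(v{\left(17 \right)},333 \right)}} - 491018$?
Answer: $-491018 + \frac{\sqrt{296053010}}{46} \approx -4.9064 \cdot 10^{5}$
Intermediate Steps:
$Y{\left(n,q \right)} = - \frac{21}{92} - \frac{n}{92}$ ($Y{\left(n,q \right)} = \frac{21 + n}{-92} = \left(21 + n\right) \left(- \frac{1}{92}\right) = - \frac{21}{92} - \frac{n}{92}$)
$\sqrt{139915 + Y{\left(v{\left(17 \right)},333 \right)}} - 491018 = \sqrt{139915 - \left(\frac{21}{92} + \frac{17^{2}}{92}\right)} - 491018 = \sqrt{139915 - \frac{155}{46}} - 491018 = \sqrt{\frac{6435935}{46}} - 491018 = \frac{\sqrt{296053010}}{46} - 491018 = -491018 + \frac{\sqrt{296053010}}{46}$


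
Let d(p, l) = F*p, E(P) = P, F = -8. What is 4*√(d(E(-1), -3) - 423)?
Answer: 4*I*√415 ≈ 81.486*I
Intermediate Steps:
d(p, l) = -8*p
4*√(d(E(-1), -3) - 423) = 4*√(-8*(-1) - 423) = 4*√(8 - 423) = 4*√(-415) = 4*(I*√415) = 4*I*√415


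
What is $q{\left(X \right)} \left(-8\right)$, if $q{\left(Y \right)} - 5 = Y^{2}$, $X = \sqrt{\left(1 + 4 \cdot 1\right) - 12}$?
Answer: $16$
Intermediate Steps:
$X = i \sqrt{7}$ ($X = \sqrt{\left(1 + 4\right) - 12} = \sqrt{5 - 12} = \sqrt{-7} = i \sqrt{7} \approx 2.6458 i$)
$q{\left(Y \right)} = 5 + Y^{2}$
$q{\left(X \right)} \left(-8\right) = \left(5 + \left(i \sqrt{7}\right)^{2}\right) \left(-8\right) = \left(5 - 7\right) \left(-8\right) = \left(-2\right) \left(-8\right) = 16$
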